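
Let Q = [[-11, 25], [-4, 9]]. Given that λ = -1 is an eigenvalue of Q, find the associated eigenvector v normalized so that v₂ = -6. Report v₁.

Q + 1I = [[-10, 25], [-4, 10]].
Solving (Q + 1I)v = 0 gives the eigenspace spanned by (-15, -6).
With v₂ = -6, v = (-15, -6), so v₁ = -15.

-15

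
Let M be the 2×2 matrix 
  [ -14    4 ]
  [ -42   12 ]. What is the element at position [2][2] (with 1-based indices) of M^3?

Characteristic polynomial: μ^2 + 2μ = μ(μ + 2), so the eigenvalues are -2, 0.
μ=0: eigenvector (2, 7).
μ=-2: eigenvector (1, 3).
P = [[2, 1], [7, 3]], D = diag(0, -2), P⁻¹ = [[-3, 1], [7, -2]].
M³ = P·diag(0, -8)·P⁻¹ = [[-56, 16], [-168, 48]].
The requested entry is 48.

48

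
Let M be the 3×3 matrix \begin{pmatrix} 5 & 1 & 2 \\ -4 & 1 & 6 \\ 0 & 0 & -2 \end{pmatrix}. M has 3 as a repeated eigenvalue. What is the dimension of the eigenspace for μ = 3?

M − 3I = [[2, 1, 2], [-4, -2, 6], [0, 0, -5]].
This matrix has rank 2, so its null space has dimension 3 − 2 = 1.

1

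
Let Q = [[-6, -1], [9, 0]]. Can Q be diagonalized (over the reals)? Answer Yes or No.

No

Characteristic polynomial: p(t) = t^2 + 6t + 9 = (t + 3)^2.
t = -3 has algebraic multiplicity 2; rank(Q + 3I) = 1, so geometric multiplicity = 1.
Geometric multiplicity < algebraic multiplicity, so Q is not diagonalizable.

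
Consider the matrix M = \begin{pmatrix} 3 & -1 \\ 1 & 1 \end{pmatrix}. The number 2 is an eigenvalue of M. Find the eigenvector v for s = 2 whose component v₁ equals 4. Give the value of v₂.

M − 2I = [[1, -1], [1, -1]].
Solving (M − 2I)v = 0 gives the eigenspace spanned by (4, 4).
With v₁ = 4, v = (4, 4), so v₂ = 4.

4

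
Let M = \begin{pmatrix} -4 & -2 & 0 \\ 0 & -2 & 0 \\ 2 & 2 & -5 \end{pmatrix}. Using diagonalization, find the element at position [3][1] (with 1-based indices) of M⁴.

-738

Characteristic polynomial: μ^3 + 11μ^2 + 38μ + 40 = (μ + 2)(μ + 4)(μ + 5), so the eigenvalues are -5, -4, -2.
μ=-5: eigenvector (0, 0, 1).
μ=-2: eigenvector (-1, 1, 0).
μ=-4: eigenvector (1, 0, 2).
P = [[0, -1, 1], [0, 1, 0], [1, 0, 2]], D = diag(-5, -2, -4), P⁻¹ = [[-2, -2, 1], [0, 1, 0], [1, 1, 0]].
M⁴ = P·diag(625, 16, 256)·P⁻¹ = [[256, 240, 0], [0, 16, 0], [-738, -738, 625]].
The requested entry is -738.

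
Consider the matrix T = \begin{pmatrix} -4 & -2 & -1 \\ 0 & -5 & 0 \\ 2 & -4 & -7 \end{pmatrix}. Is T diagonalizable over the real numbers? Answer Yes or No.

Characteristic polynomial: p(s) = s^3 + 16s^2 + 85s + 150 = (s + 5)^2(s + 6).
s = -5 has algebraic multiplicity 2; rank(T + 5I) = 1, so geometric multiplicity = 2.
Every eigenvalue has geometric = algebraic multiplicity, so T is diagonalizable.

Yes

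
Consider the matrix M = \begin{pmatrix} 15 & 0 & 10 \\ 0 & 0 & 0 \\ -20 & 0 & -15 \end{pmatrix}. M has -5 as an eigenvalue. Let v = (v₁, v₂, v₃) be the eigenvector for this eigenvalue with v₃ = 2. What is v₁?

M + 5I = [[20, 0, 10], [0, 5, 0], [-20, 0, -10]].
Solving (M + 5I)v = 0 gives the eigenspace spanned by (-1, 0, 2).
With v₃ = 2, v = (-1, 0, 2), so v₁ = -1.

-1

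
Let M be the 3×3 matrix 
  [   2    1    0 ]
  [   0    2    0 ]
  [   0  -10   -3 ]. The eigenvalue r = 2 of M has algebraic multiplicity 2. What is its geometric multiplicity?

1

M − 2I = [[0, 1, 0], [0, 0, 0], [0, -10, -5]].
This matrix has rank 2, so its null space has dimension 3 − 2 = 1.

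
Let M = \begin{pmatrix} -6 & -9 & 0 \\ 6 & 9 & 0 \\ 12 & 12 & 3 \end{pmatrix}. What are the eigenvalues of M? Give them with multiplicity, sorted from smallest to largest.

0, 3, 3

Characteristic polynomial: p(s) = s^3 - 6s^2 + 9s = s(s - 3)^2.
Roots (with multiplicity): 0, 3, 3.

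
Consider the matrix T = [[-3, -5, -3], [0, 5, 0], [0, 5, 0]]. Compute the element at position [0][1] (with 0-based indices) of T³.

-125

Characteristic polynomial: r^3 - 2r^2 - 15r = r(r - 5)(r + 3), so the eigenvalues are -3, 0, 5.
r=-3: eigenvector (1, 0, 0).
r=0: eigenvector (-1, 0, 1).
r=5: eigenvector (-1, 1, 1).
P = [[1, -1, -1], [0, 0, 1], [0, 1, 1]], D = diag(-3, 0, 5), P⁻¹ = [[1, 0, 1], [0, -1, 1], [0, 1, 0]].
T³ = P·diag(-27, 0, 125)·P⁻¹ = [[-27, -125, -27], [0, 125, 0], [0, 125, 0]].
The requested entry is -125.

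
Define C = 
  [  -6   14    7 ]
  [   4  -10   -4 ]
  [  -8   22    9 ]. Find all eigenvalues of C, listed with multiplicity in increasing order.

-6, -2, 1

Characteristic polynomial: p(λ) = λ^3 + 7λ^2 + 4λ - 12 = (λ - 1)(λ + 2)(λ + 6).
Roots (with multiplicity): -6, -2, 1.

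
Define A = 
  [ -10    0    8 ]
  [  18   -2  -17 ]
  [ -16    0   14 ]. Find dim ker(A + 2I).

A + 2I = [[-8, 0, 8], [18, 0, -17], [-16, 0, 16]].
This matrix has rank 2, so its null space has dimension 3 − 2 = 1.

1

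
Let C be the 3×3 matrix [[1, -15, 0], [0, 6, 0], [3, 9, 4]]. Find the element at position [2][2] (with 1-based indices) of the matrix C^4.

1296

Characteristic polynomial: λ^3 - 11λ^2 + 34λ - 24 = (λ - 6)(λ - 4)(λ - 1), so the eigenvalues are 1, 4, 6.
λ=1: eigenvector (1, 0, -1).
λ=6: eigenvector (-3, 1, 0).
λ=4: eigenvector (0, 0, 1).
P = [[1, -3, 0], [0, 1, 0], [-1, 0, 1]], D = diag(1, 6, 4), P⁻¹ = [[1, 3, 0], [0, 1, 0], [1, 3, 1]].
C⁴ = P·diag(1, 1296, 256)·P⁻¹ = [[1, -3885, 0], [0, 1296, 0], [255, 765, 256]].
The requested entry is 1296.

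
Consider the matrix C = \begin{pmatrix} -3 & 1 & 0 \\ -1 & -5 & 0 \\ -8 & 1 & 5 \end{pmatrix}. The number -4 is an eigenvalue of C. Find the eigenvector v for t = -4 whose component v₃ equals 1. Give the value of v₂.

-1

C + 4I = [[1, 1, 0], [-1, -1, 0], [-8, 1, 9]].
Solving (C + 4I)v = 0 gives the eigenspace spanned by (1, -1, 1).
With v₃ = 1, v = (1, -1, 1), so v₂ = -1.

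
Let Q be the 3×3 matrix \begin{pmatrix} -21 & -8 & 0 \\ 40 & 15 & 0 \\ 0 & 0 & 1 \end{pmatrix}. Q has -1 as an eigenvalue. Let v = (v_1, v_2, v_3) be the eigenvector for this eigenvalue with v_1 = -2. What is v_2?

Q + 1I = [[-20, -8, 0], [40, 16, 0], [0, 0, 2]].
Solving (Q + 1I)v = 0 gives the eigenspace spanned by (-2, 5, 0).
With v_1 = -2, v = (-2, 5, 0), so v_2 = 5.

5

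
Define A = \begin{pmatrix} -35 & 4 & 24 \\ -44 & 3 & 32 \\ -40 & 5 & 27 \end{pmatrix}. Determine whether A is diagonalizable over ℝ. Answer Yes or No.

No

Characteristic polynomial: p(t) = t^3 + 5t^2 + 7t + 3 = (t + 1)^2(t + 3).
t = -1 has algebraic multiplicity 2; rank(A + 1I) = 2, so geometric multiplicity = 1.
Geometric multiplicity < algebraic multiplicity, so A is not diagonalizable.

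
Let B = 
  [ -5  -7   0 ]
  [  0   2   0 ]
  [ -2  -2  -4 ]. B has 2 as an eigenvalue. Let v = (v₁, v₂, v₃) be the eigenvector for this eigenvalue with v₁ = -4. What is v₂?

B − 2I = [[-7, -7, 0], [0, 0, 0], [-2, -2, -6]].
Solving (B − 2I)v = 0 gives the eigenspace spanned by (-4, 4, 0).
With v₁ = -4, v = (-4, 4, 0), so v₂ = 4.

4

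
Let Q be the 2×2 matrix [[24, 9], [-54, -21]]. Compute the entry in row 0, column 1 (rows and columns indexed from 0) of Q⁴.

1215

Characteristic polynomial: t^2 - 3t - 18 = (t - 6)(t + 3), so the eigenvalues are -3, 6.
t=6: eigenvector (1, -2).
t=-3: eigenvector (-1, 3).
P = [[1, -1], [-2, 3]], D = diag(6, -3), P⁻¹ = [[3, 1], [2, 1]].
Q⁴ = P·diag(1296, 81)·P⁻¹ = [[3726, 1215], [-7290, -2349]].
The requested entry is 1215.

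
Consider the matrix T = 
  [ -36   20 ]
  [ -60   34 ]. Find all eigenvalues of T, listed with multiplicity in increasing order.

Characteristic polynomial: p(μ) = μ^2 + 2μ - 24 = (μ - 4)(μ + 6).
Roots (with multiplicity): -6, 4.

-6, 4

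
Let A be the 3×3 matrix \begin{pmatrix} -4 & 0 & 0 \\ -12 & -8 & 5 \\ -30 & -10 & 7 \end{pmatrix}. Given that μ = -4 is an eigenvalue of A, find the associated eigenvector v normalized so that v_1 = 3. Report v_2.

A + 4I = [[0, 0, 0], [-12, -4, 5], [-30, -10, 11]].
Solving (A + 4I)v = 0 gives the eigenspace spanned by (3, -9, 0).
With v_1 = 3, v = (3, -9, 0), so v_2 = -9.

-9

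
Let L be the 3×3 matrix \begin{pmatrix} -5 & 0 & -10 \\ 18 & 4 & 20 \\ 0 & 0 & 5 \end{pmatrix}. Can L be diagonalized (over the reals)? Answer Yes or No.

Yes

Characteristic polynomial: p(t) = t^3 - 4t^2 - 25t + 100 = (t - 5)(t - 4)(t + 5).
All 3 eigenvalues are distinct, so L is diagonalizable.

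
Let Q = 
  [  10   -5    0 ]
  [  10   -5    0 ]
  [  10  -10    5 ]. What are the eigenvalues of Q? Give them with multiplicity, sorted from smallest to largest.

0, 5, 5

Characteristic polynomial: p(s) = s^3 - 10s^2 + 25s = s(s - 5)^2.
Roots (with multiplicity): 0, 5, 5.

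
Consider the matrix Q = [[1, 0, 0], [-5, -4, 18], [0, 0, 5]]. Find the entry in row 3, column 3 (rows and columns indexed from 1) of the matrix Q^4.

Characteristic polynomial: s^3 - 2s^2 - 19s + 20 = (s - 5)(s - 1)(s + 4), so the eigenvalues are -4, 1, 5.
s=1: eigenvector (1, -1, 0).
s=-4: eigenvector (0, 1, 0).
s=5: eigenvector (0, 2, 1).
P = [[1, 0, 0], [-1, 1, 2], [0, 0, 1]], D = diag(1, -4, 5), P⁻¹ = [[1, 0, 0], [1, 1, -2], [0, 0, 1]].
Q⁴ = P·diag(1, 256, 625)·P⁻¹ = [[1, 0, 0], [255, 256, 738], [0, 0, 625]].
The requested entry is 625.

625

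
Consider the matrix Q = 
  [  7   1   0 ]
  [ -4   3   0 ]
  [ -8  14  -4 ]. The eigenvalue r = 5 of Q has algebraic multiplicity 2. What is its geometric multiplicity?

1

Q − 5I = [[2, 1, 0], [-4, -2, 0], [-8, 14, -9]].
This matrix has rank 2, so its null space has dimension 3 − 2 = 1.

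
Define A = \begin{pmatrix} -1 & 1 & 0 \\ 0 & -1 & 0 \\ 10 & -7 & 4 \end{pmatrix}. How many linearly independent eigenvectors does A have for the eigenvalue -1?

1

A + 1I = [[0, 1, 0], [0, 0, 0], [10, -7, 5]].
This matrix has rank 2, so its null space has dimension 3 − 2 = 1.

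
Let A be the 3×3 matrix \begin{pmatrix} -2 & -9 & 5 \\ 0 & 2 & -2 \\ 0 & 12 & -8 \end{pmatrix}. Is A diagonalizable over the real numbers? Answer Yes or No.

No

Characteristic polynomial: p(λ) = λ^3 + 8λ^2 + 20λ + 16 = (λ + 2)^2(λ + 4).
λ = -2 has algebraic multiplicity 2; rank(A + 2I) = 2, so geometric multiplicity = 1.
Geometric multiplicity < algebraic multiplicity, so A is not diagonalizable.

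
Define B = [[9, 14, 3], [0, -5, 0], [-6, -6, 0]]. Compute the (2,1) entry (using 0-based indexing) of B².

Characteristic polynomial: μ^3 - 4μ^2 - 27μ + 90 = (μ - 6)(μ - 3)(μ + 5), so the eigenvalues are -5, 3, 6.
μ=-5: eigenvector (-1, 1, 0).
μ=3: eigenvector (1, 0, -2).
μ=6: eigenvector (1, 0, -1).
P = [[-1, 1, 1], [1, 0, 0], [0, -2, -1]], D = diag(-5, 3, 6), P⁻¹ = [[0, 1, 0], [-1, -1, -1], [2, 2, 1]].
B² = P·diag(25, 9, 36)·P⁻¹ = [[63, 38, 27], [0, 25, 0], [-54, -54, -18]].
The requested entry is -54.

-54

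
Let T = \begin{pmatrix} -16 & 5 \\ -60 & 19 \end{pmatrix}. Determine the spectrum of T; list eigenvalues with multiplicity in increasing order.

Characteristic polynomial: p(r) = r^2 - 3r - 4 = (r - 4)(r + 1).
Roots (with multiplicity): -1, 4.

-1, 4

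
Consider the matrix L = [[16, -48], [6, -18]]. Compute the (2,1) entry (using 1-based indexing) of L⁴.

-48

Characteristic polynomial: λ^2 + 2λ = λ(λ + 2), so the eigenvalues are -2, 0.
λ=-2: eigenvector (-8, -3).
λ=0: eigenvector (3, 1).
P = [[-8, 3], [-3, 1]], D = diag(-2, 0), P⁻¹ = [[1, -3], [3, -8]].
L⁴ = P·diag(16, 0)·P⁻¹ = [[-128, 384], [-48, 144]].
The requested entry is -48.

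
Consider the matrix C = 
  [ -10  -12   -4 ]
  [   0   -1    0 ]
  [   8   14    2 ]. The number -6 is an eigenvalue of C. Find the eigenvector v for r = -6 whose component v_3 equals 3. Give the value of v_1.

-3

C + 6I = [[-4, -12, -4], [0, 5, 0], [8, 14, 8]].
Solving (C + 6I)v = 0 gives the eigenspace spanned by (-3, 0, 3).
With v_3 = 3, v = (-3, 0, 3), so v_1 = -3.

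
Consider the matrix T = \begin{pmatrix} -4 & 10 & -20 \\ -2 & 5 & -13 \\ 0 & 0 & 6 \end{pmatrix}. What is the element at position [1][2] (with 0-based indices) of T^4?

-3883

Characteristic polynomial: s^3 - 7s^2 + 6s = s(s - 6)(s - 1), so the eigenvalues are 0, 1, 6.
s=0: eigenvector (5, 2, 0).
s=1: eigenvector (2, 1, 0).
s=6: eigenvector (-5, -3, 1).
P = [[5, 2, -5], [2, 1, -3], [0, 0, 1]], D = diag(0, 1, 6), P⁻¹ = [[1, -2, -1], [-2, 5, 5], [0, 0, 1]].
T⁴ = P·diag(0, 1, 1296)·P⁻¹ = [[-4, 10, -6470], [-2, 5, -3883], [0, 0, 1296]].
The requested entry is -3883.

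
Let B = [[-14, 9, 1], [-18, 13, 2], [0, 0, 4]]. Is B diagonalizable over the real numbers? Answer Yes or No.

No

Characteristic polynomial: p(r) = r^3 - 3r^2 - 24r + 80 = (r - 4)^2(r + 5).
r = 4 has algebraic multiplicity 2; rank(B − 4I) = 2, so geometric multiplicity = 1.
Geometric multiplicity < algebraic multiplicity, so B is not diagonalizable.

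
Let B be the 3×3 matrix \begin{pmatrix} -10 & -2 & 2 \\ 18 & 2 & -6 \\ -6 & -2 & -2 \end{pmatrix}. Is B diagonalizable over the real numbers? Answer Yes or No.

Characteristic polynomial: p(μ) = μ^3 + 10μ^2 + 32μ + 32 = (μ + 2)(μ + 4)^2.
μ = -4 has algebraic multiplicity 2; rank(B + 4I) = 1, so geometric multiplicity = 2.
Every eigenvalue has geometric = algebraic multiplicity, so B is diagonalizable.

Yes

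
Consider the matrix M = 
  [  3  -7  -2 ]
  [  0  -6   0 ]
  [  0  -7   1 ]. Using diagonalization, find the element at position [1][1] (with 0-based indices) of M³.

Characteristic polynomial: λ^3 + 2λ^2 - 21λ + 18 = (λ - 3)(λ - 1)(λ + 6), so the eigenvalues are -6, 1, 3.
λ=-6: eigenvector (1, 1, 1).
λ=3: eigenvector (1, 0, 0).
λ=1: eigenvector (1, 0, 1).
P = [[1, 1, 1], [1, 0, 0], [1, 0, 1]], D = diag(-6, 3, 1), P⁻¹ = [[0, 1, 0], [1, 0, -1], [0, -1, 1]].
M³ = P·diag(-216, 27, 1)·P⁻¹ = [[27, -217, -26], [0, -216, 0], [0, -217, 1]].
The requested entry is -216.

-216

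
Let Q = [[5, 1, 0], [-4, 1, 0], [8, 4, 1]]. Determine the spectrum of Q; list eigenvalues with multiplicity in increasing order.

1, 3, 3

Characteristic polynomial: p(s) = s^3 - 7s^2 + 15s - 9 = (s - 3)^2(s - 1).
Roots (with multiplicity): 1, 3, 3.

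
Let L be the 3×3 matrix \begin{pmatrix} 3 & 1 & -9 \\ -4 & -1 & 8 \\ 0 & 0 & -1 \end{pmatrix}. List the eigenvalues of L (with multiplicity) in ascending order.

-1, 1, 1

Characteristic polynomial: p(λ) = λ^3 - λ^2 - λ + 1 = (λ - 1)^2(λ + 1).
Roots (with multiplicity): -1, 1, 1.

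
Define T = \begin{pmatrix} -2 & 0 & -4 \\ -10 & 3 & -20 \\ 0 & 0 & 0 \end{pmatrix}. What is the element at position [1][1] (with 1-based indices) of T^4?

16

Characteristic polynomial: λ^3 - λ^2 - 6λ = λ(λ - 3)(λ + 2), so the eigenvalues are -2, 0, 3.
λ=-2: eigenvector (1, 2, 0).
λ=3: eigenvector (0, 1, 0).
λ=0: eigenvector (-2, 0, 1).
P = [[1, 0, -2], [2, 1, 0], [0, 0, 1]], D = diag(-2, 3, 0), P⁻¹ = [[1, 0, 2], [-2, 1, -4], [0, 0, 1]].
T⁴ = P·diag(16, 81, 0)·P⁻¹ = [[16, 0, 32], [-130, 81, -260], [0, 0, 0]].
The requested entry is 16.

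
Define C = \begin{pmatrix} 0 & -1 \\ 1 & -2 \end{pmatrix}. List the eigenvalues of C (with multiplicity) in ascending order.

Characteristic polynomial: p(s) = s^2 + 2s + 1 = (s + 1)^2.
Roots (with multiplicity): -1, -1.

-1, -1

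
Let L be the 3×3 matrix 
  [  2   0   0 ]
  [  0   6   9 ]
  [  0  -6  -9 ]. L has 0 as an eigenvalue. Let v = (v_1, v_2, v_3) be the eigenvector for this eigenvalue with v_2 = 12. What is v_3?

L = [[2, 0, 0], [0, 6, 9], [0, -6, -9]].
Solving (L)v = 0 gives the eigenspace spanned by (0, 12, -8).
With v_2 = 12, v = (0, 12, -8), so v_3 = -8.

-8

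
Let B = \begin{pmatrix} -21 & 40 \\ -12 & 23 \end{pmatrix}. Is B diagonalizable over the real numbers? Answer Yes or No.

Yes

Characteristic polynomial: p(t) = t^2 - 2t - 3 = (t - 3)(t + 1).
All 2 eigenvalues are distinct, so B is diagonalizable.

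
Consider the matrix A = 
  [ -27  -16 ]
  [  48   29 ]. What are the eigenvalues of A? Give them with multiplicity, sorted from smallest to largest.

-3, 5

Characteristic polynomial: p(λ) = λ^2 - 2λ - 15 = (λ - 5)(λ + 3).
Roots (with multiplicity): -3, 5.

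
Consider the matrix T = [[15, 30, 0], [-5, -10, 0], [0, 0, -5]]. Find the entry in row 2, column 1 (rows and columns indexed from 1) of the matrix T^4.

-625

Characteristic polynomial: μ^3 - 25μ = μ(μ - 5)(μ + 5), so the eigenvalues are -5, 0, 5.
μ=0: eigenvector (-2, 1, 0).
μ=5: eigenvector (-3, 1, 0).
μ=-5: eigenvector (0, 0, 1).
P = [[-2, -3, 0], [1, 1, 0], [0, 0, 1]], D = diag(0, 5, -5), P⁻¹ = [[1, 3, 0], [-1, -2, 0], [0, 0, 1]].
T⁴ = P·diag(0, 625, 625)·P⁻¹ = [[1875, 3750, 0], [-625, -1250, 0], [0, 0, 625]].
The requested entry is -625.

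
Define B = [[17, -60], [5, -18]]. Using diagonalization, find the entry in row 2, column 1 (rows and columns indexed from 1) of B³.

35

Characteristic polynomial: r^2 + r - 6 = (r - 2)(r + 3), so the eigenvalues are -3, 2.
r=-3: eigenvector (3, 1).
r=2: eigenvector (4, 1).
P = [[3, 4], [1, 1]], D = diag(-3, 2), P⁻¹ = [[-1, 4], [1, -3]].
B³ = P·diag(-27, 8)·P⁻¹ = [[113, -420], [35, -132]].
The requested entry is 35.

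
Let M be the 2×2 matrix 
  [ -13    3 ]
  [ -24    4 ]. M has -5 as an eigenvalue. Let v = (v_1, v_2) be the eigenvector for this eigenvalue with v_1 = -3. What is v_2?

M + 5I = [[-8, 3], [-24, 9]].
Solving (M + 5I)v = 0 gives the eigenspace spanned by (-3, -8).
With v_1 = -3, v = (-3, -8), so v_2 = -8.

-8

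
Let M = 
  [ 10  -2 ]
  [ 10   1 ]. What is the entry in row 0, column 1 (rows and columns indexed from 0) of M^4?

Characteristic polynomial: μ^2 - 11μ + 30 = (μ - 6)(μ - 5), so the eigenvalues are 5, 6.
μ=6: eigenvector (1, 2).
μ=5: eigenvector (-2, -5).
P = [[1, -2], [2, -5]], D = diag(6, 5), P⁻¹ = [[5, -2], [2, -1]].
M⁴ = P·diag(1296, 625)·P⁻¹ = [[3980, -1342], [6710, -2059]].
The requested entry is -1342.

-1342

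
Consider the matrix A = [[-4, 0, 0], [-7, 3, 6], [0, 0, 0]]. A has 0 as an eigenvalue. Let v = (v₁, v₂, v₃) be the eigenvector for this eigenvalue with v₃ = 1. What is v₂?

A = [[-4, 0, 0], [-7, 3, 6], [0, 0, 0]].
Solving (A)v = 0 gives the eigenspace spanned by (0, -2, 1).
With v₃ = 1, v = (0, -2, 1), so v₂ = -2.

-2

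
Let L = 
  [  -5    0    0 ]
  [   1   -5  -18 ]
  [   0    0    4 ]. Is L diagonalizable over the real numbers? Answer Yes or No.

No

Characteristic polynomial: p(s) = s^3 + 6s^2 - 15s - 100 = (s - 4)(s + 5)^2.
s = -5 has algebraic multiplicity 2; rank(L + 5I) = 2, so geometric multiplicity = 1.
Geometric multiplicity < algebraic multiplicity, so L is not diagonalizable.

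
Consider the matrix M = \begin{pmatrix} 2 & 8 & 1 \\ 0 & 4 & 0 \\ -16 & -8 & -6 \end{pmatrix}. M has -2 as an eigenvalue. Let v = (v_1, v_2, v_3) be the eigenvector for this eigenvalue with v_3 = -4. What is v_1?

M + 2I = [[4, 8, 1], [0, 6, 0], [-16, -8, -4]].
Solving (M + 2I)v = 0 gives the eigenspace spanned by (1, 0, -4).
With v_3 = -4, v = (1, 0, -4), so v_1 = 1.

1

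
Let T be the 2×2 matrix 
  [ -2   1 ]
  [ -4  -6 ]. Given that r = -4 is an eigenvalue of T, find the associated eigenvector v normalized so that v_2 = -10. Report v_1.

T + 4I = [[2, 1], [-4, -2]].
Solving (T + 4I)v = 0 gives the eigenspace spanned by (5, -10).
With v_2 = -10, v = (5, -10), so v_1 = 5.

5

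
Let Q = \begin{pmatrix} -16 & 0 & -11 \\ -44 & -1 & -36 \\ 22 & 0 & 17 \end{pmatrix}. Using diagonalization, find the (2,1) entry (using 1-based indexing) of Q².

Characteristic polynomial: s^3 - 31s - 30 = (s - 6)(s + 1)(s + 5), so the eigenvalues are -5, -1, 6.
s=-5: eigenvector (1, 2, -1).
s=-1: eigenvector (0, 1, 0).
s=6: eigenvector (1, 4, -2).
P = [[1, 0, 1], [2, 1, 4], [-1, 0, -2]], D = diag(-5, -1, 6), P⁻¹ = [[2, 0, 1], [0, 1, 2], [-1, 0, -1]].
Q² = P·diag(25, 1, 36)·P⁻¹ = [[14, 0, -11], [-44, 1, -92], [22, 0, 47]].
The requested entry is -44.

-44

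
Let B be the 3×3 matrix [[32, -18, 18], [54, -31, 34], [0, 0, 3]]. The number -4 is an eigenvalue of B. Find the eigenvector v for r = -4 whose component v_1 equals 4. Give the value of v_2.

8

B + 4I = [[36, -18, 18], [54, -27, 34], [0, 0, 7]].
Solving (B + 4I)v = 0 gives the eigenspace spanned by (4, 8, 0).
With v_1 = 4, v = (4, 8, 0), so v_2 = 8.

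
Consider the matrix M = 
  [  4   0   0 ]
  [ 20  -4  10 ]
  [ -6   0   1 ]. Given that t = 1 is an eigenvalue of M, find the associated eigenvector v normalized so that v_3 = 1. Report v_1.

0

M − 1I = [[3, 0, 0], [20, -5, 10], [-6, 0, 0]].
Solving (M − 1I)v = 0 gives the eigenspace spanned by (0, 2, 1).
With v_3 = 1, v = (0, 2, 1), so v_1 = 0.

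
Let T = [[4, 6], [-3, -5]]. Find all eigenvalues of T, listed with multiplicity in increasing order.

-2, 1

Characteristic polynomial: p(μ) = μ^2 + μ - 2 = (μ - 1)(μ + 2).
Roots (with multiplicity): -2, 1.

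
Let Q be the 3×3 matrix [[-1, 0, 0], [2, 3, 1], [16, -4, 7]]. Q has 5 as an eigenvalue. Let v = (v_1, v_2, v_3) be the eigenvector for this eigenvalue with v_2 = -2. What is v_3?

Q − 5I = [[-6, 0, 0], [2, -2, 1], [16, -4, 2]].
Solving (Q − 5I)v = 0 gives the eigenspace spanned by (0, -2, -4).
With v_2 = -2, v = (0, -2, -4), so v_3 = -4.

-4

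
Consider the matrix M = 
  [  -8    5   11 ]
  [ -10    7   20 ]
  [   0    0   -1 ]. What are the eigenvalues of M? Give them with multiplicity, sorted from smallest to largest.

-3, -1, 2

Characteristic polynomial: p(r) = r^3 + 2r^2 - 5r - 6 = (r - 2)(r + 1)(r + 3).
Roots (with multiplicity): -3, -1, 2.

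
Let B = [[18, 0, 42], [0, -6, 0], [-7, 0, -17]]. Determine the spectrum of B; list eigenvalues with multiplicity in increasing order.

-6, -3, 4

Characteristic polynomial: p(s) = s^3 + 5s^2 - 18s - 72 = (s - 4)(s + 3)(s + 6).
Roots (with multiplicity): -6, -3, 4.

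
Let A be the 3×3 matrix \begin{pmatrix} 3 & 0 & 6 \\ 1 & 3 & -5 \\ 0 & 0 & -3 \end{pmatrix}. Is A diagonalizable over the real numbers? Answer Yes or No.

No

Characteristic polynomial: p(s) = s^3 - 3s^2 - 9s + 27 = (s - 3)^2(s + 3).
s = 3 has algebraic multiplicity 2; rank(A − 3I) = 2, so geometric multiplicity = 1.
Geometric multiplicity < algebraic multiplicity, so A is not diagonalizable.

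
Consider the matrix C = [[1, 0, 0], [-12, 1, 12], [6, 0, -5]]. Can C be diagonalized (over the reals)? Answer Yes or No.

Yes

Characteristic polynomial: p(t) = t^3 + 3t^2 - 9t + 5 = (t - 1)^2(t + 5).
t = 1 has algebraic multiplicity 2; rank(C − 1I) = 1, so geometric multiplicity = 2.
Every eigenvalue has geometric = algebraic multiplicity, so C is diagonalizable.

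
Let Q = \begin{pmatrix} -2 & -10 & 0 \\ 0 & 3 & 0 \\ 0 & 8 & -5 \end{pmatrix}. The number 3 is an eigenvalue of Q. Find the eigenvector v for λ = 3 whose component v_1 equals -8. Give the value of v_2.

4

Q − 3I = [[-5, -10, 0], [0, 0, 0], [0, 8, -8]].
Solving (Q − 3I)v = 0 gives the eigenspace spanned by (-8, 4, 4).
With v_1 = -8, v = (-8, 4, 4), so v_2 = 4.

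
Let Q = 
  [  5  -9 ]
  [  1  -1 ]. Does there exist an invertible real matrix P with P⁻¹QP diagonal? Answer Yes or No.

Characteristic polynomial: p(s) = s^2 - 4s + 4 = (s - 2)^2.
s = 2 has algebraic multiplicity 2; rank(Q − 2I) = 1, so geometric multiplicity = 1.
Geometric multiplicity < algebraic multiplicity, so Q is not diagonalizable.

No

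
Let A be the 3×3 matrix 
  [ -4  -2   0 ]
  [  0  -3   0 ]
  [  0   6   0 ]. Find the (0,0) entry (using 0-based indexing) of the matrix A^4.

Characteristic polynomial: t^3 + 7t^2 + 12t = t(t + 3)(t + 4), so the eigenvalues are -4, -3, 0.
t=-4: eigenvector (1, 0, 0).
t=-3: eigenvector (-2, 1, -2).
t=0: eigenvector (0, 0, 1).
P = [[1, -2, 0], [0, 1, 0], [0, -2, 1]], D = diag(-4, -3, 0), P⁻¹ = [[1, 2, 0], [0, 1, 0], [0, 2, 1]].
A⁴ = P·diag(256, 81, 0)·P⁻¹ = [[256, 350, 0], [0, 81, 0], [0, -162, 0]].
The requested entry is 256.

256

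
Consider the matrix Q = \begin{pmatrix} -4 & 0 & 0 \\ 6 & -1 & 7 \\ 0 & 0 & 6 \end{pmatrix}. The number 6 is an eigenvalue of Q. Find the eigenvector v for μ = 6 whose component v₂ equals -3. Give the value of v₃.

-3

Q − 6I = [[-10, 0, 0], [6, -7, 7], [0, 0, 0]].
Solving (Q − 6I)v = 0 gives the eigenspace spanned by (0, -3, -3).
With v₂ = -3, v = (0, -3, -3), so v₃ = -3.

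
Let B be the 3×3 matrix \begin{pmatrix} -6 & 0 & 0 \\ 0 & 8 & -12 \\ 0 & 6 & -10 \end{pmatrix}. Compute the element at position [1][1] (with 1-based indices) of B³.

-216

Characteristic polynomial: μ^3 + 8μ^2 + 4μ - 48 = (μ - 2)(μ + 4)(μ + 6), so the eigenvalues are -6, -4, 2.
μ=2: eigenvector (0, -2, -1).
μ=-4: eigenvector (0, 1, 1).
μ=-6: eigenvector (1, 0, 0).
P = [[0, 0, 1], [-2, 1, 0], [-1, 1, 0]], D = diag(2, -4, -6), P⁻¹ = [[0, -1, 1], [0, -1, 2], [1, 0, 0]].
B³ = P·diag(8, -64, -216)·P⁻¹ = [[-216, 0, 0], [0, 80, -144], [0, 72, -136]].
The requested entry is -216.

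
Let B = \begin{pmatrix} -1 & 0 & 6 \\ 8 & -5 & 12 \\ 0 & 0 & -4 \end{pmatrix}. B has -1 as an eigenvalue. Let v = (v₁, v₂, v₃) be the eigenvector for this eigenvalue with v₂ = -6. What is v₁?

-3

B + 1I = [[0, 0, 6], [8, -4, 12], [0, 0, -3]].
Solving (B + 1I)v = 0 gives the eigenspace spanned by (-3, -6, 0).
With v₂ = -6, v = (-3, -6, 0), so v₁ = -3.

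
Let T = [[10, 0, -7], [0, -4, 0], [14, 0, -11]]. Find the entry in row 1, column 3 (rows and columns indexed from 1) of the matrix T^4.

175

Characteristic polynomial: s^3 + 5s^2 - 8s - 48 = (s - 3)(s + 4)^2, so the eigenvalues are -4, -4, 3.
s=-4: eigenvector (0, 1, 0).
s=-4: eigenvector (-1, 0, -2).
s=3: eigenvector (1, 0, 1).
P = [[0, -1, 1], [1, 0, 0], [0, -2, 1]], D = diag(-4, -4, 3), P⁻¹ = [[0, 1, 0], [1, 0, -1], [2, 0, -1]].
T⁴ = P·diag(256, 256, 81)·P⁻¹ = [[-94, 0, 175], [0, 256, 0], [-350, 0, 431]].
The requested entry is 175.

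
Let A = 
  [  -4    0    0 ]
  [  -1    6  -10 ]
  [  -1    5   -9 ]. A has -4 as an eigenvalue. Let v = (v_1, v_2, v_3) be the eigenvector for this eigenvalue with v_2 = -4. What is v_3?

A + 4I = [[0, 0, 0], [-1, 10, -10], [-1, 5, -5]].
Solving (A + 4I)v = 0 gives the eigenspace spanned by (0, -4, -4).
With v_2 = -4, v = (0, -4, -4), so v_3 = -4.

-4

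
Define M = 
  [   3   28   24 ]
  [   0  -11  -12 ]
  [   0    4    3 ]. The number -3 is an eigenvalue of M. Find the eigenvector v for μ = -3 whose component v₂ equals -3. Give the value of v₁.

M + 3I = [[6, 28, 24], [0, -8, -12], [0, 4, 6]].
Solving (M + 3I)v = 0 gives the eigenspace spanned by (6, -3, 2).
With v₂ = -3, v = (6, -3, 2), so v₁ = 6.

6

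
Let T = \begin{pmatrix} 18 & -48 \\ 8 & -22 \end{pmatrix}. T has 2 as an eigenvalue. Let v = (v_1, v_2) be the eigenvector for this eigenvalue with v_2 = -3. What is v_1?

T − 2I = [[16, -48], [8, -24]].
Solving (T − 2I)v = 0 gives the eigenspace spanned by (-9, -3).
With v_2 = -3, v = (-9, -3), so v_1 = -9.

-9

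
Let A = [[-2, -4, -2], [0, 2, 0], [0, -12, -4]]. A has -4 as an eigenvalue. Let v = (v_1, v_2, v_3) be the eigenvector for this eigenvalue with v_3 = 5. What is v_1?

A + 4I = [[2, -4, -2], [0, 6, 0], [0, -12, 0]].
Solving (A + 4I)v = 0 gives the eigenspace spanned by (5, 0, 5).
With v_3 = 5, v = (5, 0, 5), so v_1 = 5.

5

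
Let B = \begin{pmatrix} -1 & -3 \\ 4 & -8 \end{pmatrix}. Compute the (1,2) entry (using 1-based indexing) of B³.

-183

Characteristic polynomial: r^2 + 9r + 20 = (r + 4)(r + 5), so the eigenvalues are -5, -4.
r=-4: eigenvector (1, 1).
r=-5: eigenvector (3, 4).
P = [[1, 3], [1, 4]], D = diag(-4, -5), P⁻¹ = [[4, -3], [-1, 1]].
B³ = P·diag(-64, -125)·P⁻¹ = [[119, -183], [244, -308]].
The requested entry is -183.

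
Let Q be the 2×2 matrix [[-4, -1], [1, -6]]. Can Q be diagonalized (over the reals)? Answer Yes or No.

Characteristic polynomial: p(λ) = λ^2 + 10λ + 25 = (λ + 5)^2.
λ = -5 has algebraic multiplicity 2; rank(Q + 5I) = 1, so geometric multiplicity = 1.
Geometric multiplicity < algebraic multiplicity, so Q is not diagonalizable.

No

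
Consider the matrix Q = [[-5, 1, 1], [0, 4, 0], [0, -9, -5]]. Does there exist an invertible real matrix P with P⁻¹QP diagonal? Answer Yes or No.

Characteristic polynomial: p(t) = t^3 + 6t^2 - 15t - 100 = (t - 4)(t + 5)^2.
t = -5 has algebraic multiplicity 2; rank(Q + 5I) = 2, so geometric multiplicity = 1.
Geometric multiplicity < algebraic multiplicity, so Q is not diagonalizable.

No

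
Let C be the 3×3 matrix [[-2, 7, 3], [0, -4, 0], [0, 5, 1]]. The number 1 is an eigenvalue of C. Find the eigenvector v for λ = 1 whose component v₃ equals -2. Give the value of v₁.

-2

C − 1I = [[-3, 7, 3], [0, -5, 0], [0, 5, 0]].
Solving (C − 1I)v = 0 gives the eigenspace spanned by (-2, 0, -2).
With v₃ = -2, v = (-2, 0, -2), so v₁ = -2.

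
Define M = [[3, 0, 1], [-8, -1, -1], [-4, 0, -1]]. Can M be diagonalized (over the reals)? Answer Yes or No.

Characteristic polynomial: p(λ) = λ^3 - λ^2 - λ + 1 = (λ - 1)^2(λ + 1).
λ = 1 has algebraic multiplicity 2; rank(M − 1I) = 2, so geometric multiplicity = 1.
Geometric multiplicity < algebraic multiplicity, so M is not diagonalizable.

No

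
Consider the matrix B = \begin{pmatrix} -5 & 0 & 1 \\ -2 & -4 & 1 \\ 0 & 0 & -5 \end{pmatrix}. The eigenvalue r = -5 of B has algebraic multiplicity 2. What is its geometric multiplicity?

1

B + 5I = [[0, 0, 1], [-2, 1, 1], [0, 0, 0]].
This matrix has rank 2, so its null space has dimension 3 − 2 = 1.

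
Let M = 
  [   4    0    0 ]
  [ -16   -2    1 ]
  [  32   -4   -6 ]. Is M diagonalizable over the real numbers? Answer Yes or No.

Characteristic polynomial: p(λ) = λ^3 + 4λ^2 - 16λ - 64 = (λ - 4)(λ + 4)^2.
λ = -4 has algebraic multiplicity 2; rank(M + 4I) = 2, so geometric multiplicity = 1.
Geometric multiplicity < algebraic multiplicity, so M is not diagonalizable.

No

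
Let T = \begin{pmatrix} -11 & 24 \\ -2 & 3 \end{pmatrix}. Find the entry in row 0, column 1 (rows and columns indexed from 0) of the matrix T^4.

Characteristic polynomial: μ^2 + 8μ + 15 = (μ + 3)(μ + 5), so the eigenvalues are -5, -3.
μ=-3: eigenvector (-3, -1).
μ=-5: eigenvector (4, 1).
P = [[-3, 4], [-1, 1]], D = diag(-3, -5), P⁻¹ = [[1, -4], [1, -3]].
T⁴ = P·diag(81, 625)·P⁻¹ = [[2257, -6528], [544, -1551]].
The requested entry is -6528.

-6528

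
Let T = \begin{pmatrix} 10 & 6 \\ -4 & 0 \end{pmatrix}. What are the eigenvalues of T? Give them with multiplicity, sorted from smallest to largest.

Characteristic polynomial: p(r) = r^2 - 10r + 24 = (r - 6)(r - 4).
Roots (with multiplicity): 4, 6.

4, 6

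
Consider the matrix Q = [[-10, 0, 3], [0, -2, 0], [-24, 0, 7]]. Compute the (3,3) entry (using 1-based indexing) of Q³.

Characteristic polynomial: λ^3 + 5λ^2 + 8λ + 4 = (λ + 1)(λ + 2)^2, so the eigenvalues are -2, -2, -1.
λ=-2: eigenvector (3, 0, 8).
λ=-2: eigenvector (0, 1, 0).
λ=-1: eigenvector (1, 0, 3).
P = [[3, 0, 1], [0, 1, 0], [8, 0, 3]], D = diag(-2, -2, -1), P⁻¹ = [[3, 0, -1], [0, 1, 0], [-8, 0, 3]].
Q³ = P·diag(-8, -8, -1)·P⁻¹ = [[-64, 0, 21], [0, -8, 0], [-168, 0, 55]].
The requested entry is 55.

55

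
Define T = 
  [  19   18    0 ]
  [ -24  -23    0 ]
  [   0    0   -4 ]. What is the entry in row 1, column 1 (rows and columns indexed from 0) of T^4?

2497

Characteristic polynomial: μ^3 + 8μ^2 + 11μ - 20 = (μ - 1)(μ + 4)(μ + 5), so the eigenvalues are -5, -4, 1.
μ=-5: eigenvector (3, -4, 0).
μ=1: eigenvector (1, -1, 0).
μ=-4: eigenvector (0, 0, 1).
P = [[3, 1, 0], [-4, -1, 0], [0, 0, 1]], D = diag(-5, 1, -4), P⁻¹ = [[-1, -1, 0], [4, 3, 0], [0, 0, 1]].
T⁴ = P·diag(625, 1, 256)·P⁻¹ = [[-1871, -1872, 0], [2496, 2497, 0], [0, 0, 256]].
The requested entry is 2497.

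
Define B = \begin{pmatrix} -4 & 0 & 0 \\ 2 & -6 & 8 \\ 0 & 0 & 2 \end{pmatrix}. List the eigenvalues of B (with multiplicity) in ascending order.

Characteristic polynomial: p(λ) = λ^3 + 8λ^2 + 4λ - 48 = (λ - 2)(λ + 4)(λ + 6).
Roots (with multiplicity): -6, -4, 2.

-6, -4, 2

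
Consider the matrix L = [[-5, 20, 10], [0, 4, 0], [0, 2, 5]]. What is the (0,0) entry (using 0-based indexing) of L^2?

25

Characteristic polynomial: s^3 - 4s^2 - 25s + 100 = (s - 5)(s - 4)(s + 5), so the eigenvalues are -5, 4, 5.
s=-5: eigenvector (1, 0, 0).
s=4: eigenvector (0, 1, -2).
s=5: eigenvector (1, 0, 1).
P = [[1, 0, 1], [0, 1, 0], [0, -2, 1]], D = diag(-5, 4, 5), P⁻¹ = [[1, -2, -1], [0, 1, 0], [0, 2, 1]].
L² = P·diag(25, 16, 25)·P⁻¹ = [[25, 0, 0], [0, 16, 0], [0, 18, 25]].
The requested entry is 25.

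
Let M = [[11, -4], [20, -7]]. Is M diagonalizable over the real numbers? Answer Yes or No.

Yes

Characteristic polynomial: p(t) = t^2 - 4t + 3 = (t - 3)(t - 1).
All 2 eigenvalues are distinct, so M is diagonalizable.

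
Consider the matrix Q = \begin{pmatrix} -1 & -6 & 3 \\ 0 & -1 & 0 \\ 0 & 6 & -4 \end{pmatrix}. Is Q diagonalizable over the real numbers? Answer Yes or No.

Characteristic polynomial: p(r) = r^3 + 6r^2 + 9r + 4 = (r + 1)^2(r + 4).
r = -1 has algebraic multiplicity 2; rank(Q + 1I) = 1, so geometric multiplicity = 2.
Every eigenvalue has geometric = algebraic multiplicity, so Q is diagonalizable.

Yes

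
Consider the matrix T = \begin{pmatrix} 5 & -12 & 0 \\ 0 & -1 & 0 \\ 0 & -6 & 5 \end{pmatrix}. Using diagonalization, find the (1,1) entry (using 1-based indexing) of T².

25

Characteristic polynomial: s^3 - 9s^2 + 15s + 25 = (s - 5)^2(s + 1), so the eigenvalues are -1, 5, 5.
s=5: eigenvector (1, 0, 0).
s=-1: eigenvector (2, 1, 1).
s=5: eigenvector (-2, 0, 1).
P = [[1, 2, -2], [0, 1, 0], [0, 1, 1]], D = diag(5, -1, 5), P⁻¹ = [[1, -4, 2], [0, 1, 0], [0, -1, 1]].
T² = P·diag(25, 1, 25)·P⁻¹ = [[25, -48, 0], [0, 1, 0], [0, -24, 25]].
The requested entry is 25.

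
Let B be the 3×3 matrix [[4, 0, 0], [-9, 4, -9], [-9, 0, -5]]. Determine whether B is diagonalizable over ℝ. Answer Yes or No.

Yes

Characteristic polynomial: p(μ) = μ^3 - 3μ^2 - 24μ + 80 = (μ - 4)^2(μ + 5).
μ = 4 has algebraic multiplicity 2; rank(B − 4I) = 1, so geometric multiplicity = 2.
Every eigenvalue has geometric = algebraic multiplicity, so B is diagonalizable.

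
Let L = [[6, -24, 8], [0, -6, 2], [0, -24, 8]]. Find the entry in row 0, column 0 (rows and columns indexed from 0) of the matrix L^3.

Characteristic polynomial: μ^3 - 8μ^2 + 12μ = μ(μ - 6)(μ - 2), so the eigenvalues are 0, 2, 6.
μ=6: eigenvector (1, 0, 0).
μ=0: eigenvector (0, 1, 3).
μ=2: eigenvector (2, -1, -4).
P = [[1, 0, 2], [0, 1, -1], [0, 3, -4]], D = diag(6, 0, 2), P⁻¹ = [[1, -6, 2], [0, 4, -1], [0, 3, -1]].
L³ = P·diag(216, 0, 8)·P⁻¹ = [[216, -1248, 416], [0, -24, 8], [0, -96, 32]].
The requested entry is 216.

216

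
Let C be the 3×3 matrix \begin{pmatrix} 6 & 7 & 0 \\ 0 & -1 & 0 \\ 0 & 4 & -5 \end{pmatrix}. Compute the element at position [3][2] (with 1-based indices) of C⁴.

Characteristic polynomial: μ^3 - 31μ - 30 = (μ - 6)(μ + 1)(μ + 5), so the eigenvalues are -5, -1, 6.
μ=6: eigenvector (1, 0, 0).
μ=-1: eigenvector (-1, 1, 1).
μ=-5: eigenvector (0, 0, 1).
P = [[1, -1, 0], [0, 1, 0], [0, 1, 1]], D = diag(6, -1, -5), P⁻¹ = [[1, 1, 0], [0, 1, 0], [0, -1, 1]].
C⁴ = P·diag(1296, 1, 625)·P⁻¹ = [[1296, 1295, 0], [0, 1, 0], [0, -624, 625]].
The requested entry is -624.

-624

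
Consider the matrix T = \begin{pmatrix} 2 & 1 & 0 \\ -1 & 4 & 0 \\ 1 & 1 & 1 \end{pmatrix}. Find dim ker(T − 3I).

1

T − 3I = [[-1, 1, 0], [-1, 1, 0], [1, 1, -2]].
This matrix has rank 2, so its null space has dimension 3 − 2 = 1.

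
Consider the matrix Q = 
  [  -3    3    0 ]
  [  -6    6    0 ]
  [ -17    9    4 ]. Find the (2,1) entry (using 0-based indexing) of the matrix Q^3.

165

Characteristic polynomial: r^3 - 7r^2 + 12r = r(r - 4)(r - 3), so the eigenvalues are 0, 3, 4.
r=3: eigenvector (1, 2, -1).
r=0: eigenvector (-1, -1, -2).
r=4: eigenvector (0, 0, 1).
P = [[1, -1, 0], [2, -1, 0], [-1, -2, 1]], D = diag(3, 0, 4), P⁻¹ = [[-1, 1, 0], [-2, 1, 0], [-5, 3, 1]].
Q³ = P·diag(27, 0, 64)·P⁻¹ = [[-27, 27, 0], [-54, 54, 0], [-293, 165, 64]].
The requested entry is 165.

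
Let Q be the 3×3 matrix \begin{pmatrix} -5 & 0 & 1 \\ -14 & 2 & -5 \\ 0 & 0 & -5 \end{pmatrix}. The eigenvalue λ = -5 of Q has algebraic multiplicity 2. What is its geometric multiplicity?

Q + 5I = [[0, 0, 1], [-14, 7, -5], [0, 0, 0]].
This matrix has rank 2, so its null space has dimension 3 − 2 = 1.

1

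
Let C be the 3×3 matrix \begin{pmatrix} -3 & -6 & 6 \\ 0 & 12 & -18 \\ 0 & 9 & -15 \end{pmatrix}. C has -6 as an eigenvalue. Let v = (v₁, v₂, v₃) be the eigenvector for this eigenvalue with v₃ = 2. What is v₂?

2

C + 6I = [[3, -6, 6], [0, 18, -18], [0, 9, -9]].
Solving (C + 6I)v = 0 gives the eigenspace spanned by (0, 2, 2).
With v₃ = 2, v = (0, 2, 2), so v₂ = 2.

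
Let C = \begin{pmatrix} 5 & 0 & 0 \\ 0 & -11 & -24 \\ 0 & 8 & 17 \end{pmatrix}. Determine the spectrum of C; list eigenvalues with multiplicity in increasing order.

1, 5, 5

Characteristic polynomial: p(μ) = μ^3 - 11μ^2 + 35μ - 25 = (μ - 5)^2(μ - 1).
Roots (with multiplicity): 1, 5, 5.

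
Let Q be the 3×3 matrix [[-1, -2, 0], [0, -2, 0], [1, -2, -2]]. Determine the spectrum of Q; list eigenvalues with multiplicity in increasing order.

Characteristic polynomial: p(s) = s^3 + 5s^2 + 8s + 4 = (s + 1)(s + 2)^2.
Roots (with multiplicity): -2, -2, -1.

-2, -2, -1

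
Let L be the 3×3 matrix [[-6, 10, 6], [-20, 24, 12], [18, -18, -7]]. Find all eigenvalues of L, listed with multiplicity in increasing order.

2, 4, 5

Characteristic polynomial: p(t) = t^3 - 11t^2 + 38t - 40 = (t - 5)(t - 4)(t - 2).
Roots (with multiplicity): 2, 4, 5.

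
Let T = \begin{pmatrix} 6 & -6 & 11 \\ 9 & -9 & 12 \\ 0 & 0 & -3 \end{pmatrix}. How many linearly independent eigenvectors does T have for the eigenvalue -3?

T + 3I = [[9, -6, 11], [9, -6, 12], [0, 0, 0]].
This matrix has rank 2, so its null space has dimension 3 − 2 = 1.

1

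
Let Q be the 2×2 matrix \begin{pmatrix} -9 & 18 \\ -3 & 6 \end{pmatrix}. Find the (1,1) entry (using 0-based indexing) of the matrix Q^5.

Characteristic polynomial: μ^2 + 3μ = μ(μ + 3), so the eigenvalues are -3, 0.
μ=-3: eigenvector (3, 1).
μ=0: eigenvector (-2, -1).
P = [[3, -2], [1, -1]], D = diag(-3, 0), P⁻¹ = [[1, -2], [1, -3]].
Q⁵ = P·diag(-243, 0)·P⁻¹ = [[-729, 1458], [-243, 486]].
The requested entry is 486.

486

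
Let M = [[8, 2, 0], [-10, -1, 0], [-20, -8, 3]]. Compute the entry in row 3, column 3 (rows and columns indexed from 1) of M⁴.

81

Characteristic polynomial: r^3 - 10r^2 + 33r - 36 = (r - 4)(r - 3)^2, so the eigenvalues are 3, 3, 4.
r=4: eigenvector (1, -2, -4).
r=3: eigenvector (0, 0, 1).
r=3: eigenvector (-2, 5, 10).
P = [[1, 0, -2], [-2, 0, 5], [-4, 1, 10]], D = diag(4, 3, 3), P⁻¹ = [[5, 2, 0], [0, -2, 1], [2, 1, 0]].
M⁴ = P·diag(256, 81, 81)·P⁻¹ = [[956, 350, 0], [-1750, -619, 0], [-3500, -1400, 81]].
The requested entry is 81.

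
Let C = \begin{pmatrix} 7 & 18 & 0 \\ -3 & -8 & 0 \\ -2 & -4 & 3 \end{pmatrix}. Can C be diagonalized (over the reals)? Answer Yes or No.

Characteristic polynomial: p(λ) = λ^3 - 2λ^2 - 5λ + 6 = (λ - 3)(λ - 1)(λ + 2).
All 3 eigenvalues are distinct, so C is diagonalizable.

Yes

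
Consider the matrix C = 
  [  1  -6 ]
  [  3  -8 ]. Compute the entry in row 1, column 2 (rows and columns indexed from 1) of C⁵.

Characteristic polynomial: t^2 + 7t + 10 = (t + 2)(t + 5), so the eigenvalues are -5, -2.
t=-5: eigenvector (-1, -1).
t=-2: eigenvector (2, 1).
P = [[-1, 2], [-1, 1]], D = diag(-5, -2), P⁻¹ = [[1, -2], [1, -1]].
C⁵ = P·diag(-3125, -32)·P⁻¹ = [[3061, -6186], [3093, -6218]].
The requested entry is -6186.

-6186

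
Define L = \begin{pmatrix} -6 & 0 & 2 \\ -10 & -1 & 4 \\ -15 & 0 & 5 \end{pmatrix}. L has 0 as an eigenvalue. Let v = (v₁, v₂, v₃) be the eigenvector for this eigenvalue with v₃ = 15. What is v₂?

L = [[-6, 0, 2], [-10, -1, 4], [-15, 0, 5]].
Solving (L)v = 0 gives the eigenspace spanned by (5, 10, 15).
With v₃ = 15, v = (5, 10, 15), so v₂ = 10.

10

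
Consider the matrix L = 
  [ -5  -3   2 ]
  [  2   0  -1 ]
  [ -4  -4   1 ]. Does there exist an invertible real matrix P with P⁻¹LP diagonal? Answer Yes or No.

Characteristic polynomial: p(s) = s^3 + 4s^2 + 5s + 2 = (s + 1)^2(s + 2).
s = -1 has algebraic multiplicity 2; rank(L + 1I) = 2, so geometric multiplicity = 1.
Geometric multiplicity < algebraic multiplicity, so L is not diagonalizable.

No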